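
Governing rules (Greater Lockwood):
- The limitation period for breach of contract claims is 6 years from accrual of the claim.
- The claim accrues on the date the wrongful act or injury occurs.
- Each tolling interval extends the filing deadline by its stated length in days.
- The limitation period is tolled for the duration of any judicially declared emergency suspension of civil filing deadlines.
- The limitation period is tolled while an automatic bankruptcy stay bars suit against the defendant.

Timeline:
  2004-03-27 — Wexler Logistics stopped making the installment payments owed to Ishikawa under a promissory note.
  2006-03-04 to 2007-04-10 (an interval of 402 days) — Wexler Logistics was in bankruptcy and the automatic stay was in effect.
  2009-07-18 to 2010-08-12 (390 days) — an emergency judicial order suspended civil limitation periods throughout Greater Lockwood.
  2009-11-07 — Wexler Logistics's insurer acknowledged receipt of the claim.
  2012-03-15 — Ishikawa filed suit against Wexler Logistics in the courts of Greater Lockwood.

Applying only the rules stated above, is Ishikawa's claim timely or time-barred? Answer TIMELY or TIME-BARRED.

The claim accrued on 2004-03-27, when the wrongful act occurred.
The untolled deadline — 6 years after 2004-03-27 — is 2010-03-27.
The automatic bankruptcy stay from 2006-03-04 to 2007-04-10 tolled the period for 402 days, extending the deadline to 2011-05-03.
The emergency suspension of filing deadlines from 2009-07-18 to 2010-08-12 tolled the period for 390 days, extending the deadline to 2012-05-27.
Nothing else in the chronology tolls or restarts the period.
Filing on 2012-03-15 beat the 2012-05-27 deadline — the action is timely.

TIMELY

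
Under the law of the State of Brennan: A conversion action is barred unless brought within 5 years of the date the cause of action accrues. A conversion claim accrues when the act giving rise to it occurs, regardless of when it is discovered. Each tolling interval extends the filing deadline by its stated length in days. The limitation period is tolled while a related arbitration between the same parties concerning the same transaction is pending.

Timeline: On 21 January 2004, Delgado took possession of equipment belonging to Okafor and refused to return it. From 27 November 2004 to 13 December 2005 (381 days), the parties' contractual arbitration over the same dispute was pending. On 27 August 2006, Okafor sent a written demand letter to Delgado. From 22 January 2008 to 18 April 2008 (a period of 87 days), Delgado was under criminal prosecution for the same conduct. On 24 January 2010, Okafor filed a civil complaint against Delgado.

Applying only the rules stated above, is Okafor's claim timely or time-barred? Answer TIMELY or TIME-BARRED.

The claim accrued on 21 January 2004, when the wrongful act occurred.
The untolled deadline — 5 years after 21 January 2004 — is 21 January 2009.
Because the pending related arbitration ran from 27 November 2004 to 13 December 2005, the deadline is extended by 381 days to 6 February 2010.
Although a criminal prosecution ran from 22 January 2008 to 18 April 2008, the stated rules do not make that a tolling event, so it is disregarded.
The other events in the timeline have no effect on the limitation period under the stated rules.
The 24 January 2010 filing precedes the 6 February 2010 deadline; the claim is timely.

TIMELY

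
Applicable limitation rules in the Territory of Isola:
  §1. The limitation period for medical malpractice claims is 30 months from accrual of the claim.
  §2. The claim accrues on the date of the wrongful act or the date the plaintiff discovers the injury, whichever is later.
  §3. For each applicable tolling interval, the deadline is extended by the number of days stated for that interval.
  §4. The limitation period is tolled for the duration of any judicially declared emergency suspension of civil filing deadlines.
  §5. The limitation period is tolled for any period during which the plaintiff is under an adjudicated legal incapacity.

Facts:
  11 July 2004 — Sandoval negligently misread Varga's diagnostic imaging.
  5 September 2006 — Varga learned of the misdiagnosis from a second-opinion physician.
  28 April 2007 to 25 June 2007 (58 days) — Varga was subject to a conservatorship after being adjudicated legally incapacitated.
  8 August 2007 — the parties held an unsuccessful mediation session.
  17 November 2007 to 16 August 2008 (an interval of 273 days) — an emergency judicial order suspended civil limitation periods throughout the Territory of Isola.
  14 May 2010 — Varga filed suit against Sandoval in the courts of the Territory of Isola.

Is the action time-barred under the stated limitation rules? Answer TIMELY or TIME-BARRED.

TIME-BARRED

Taking the later of the act (11 July 2004) and discovery (5 September 2006), the claim accrued on 5 September 2006.
30 months from 5 September 2006 is 5 March 2009.
The period was tolled for 58 days by the plaintiff's legal incapacity (28 April 2007 to 25 June 2007), pushing the deadline to 2 May 2009.
The emergency suspension of filing deadlines from 17 November 2007 to 16 August 2008 tolled the period for 273 days, extending the deadline to 30 January 2010.
The other events in the timeline have no effect on the limitation period under the stated rules.
The 14 May 2010 filing falls after the 30 January 2010 deadline; the claim is time-barred.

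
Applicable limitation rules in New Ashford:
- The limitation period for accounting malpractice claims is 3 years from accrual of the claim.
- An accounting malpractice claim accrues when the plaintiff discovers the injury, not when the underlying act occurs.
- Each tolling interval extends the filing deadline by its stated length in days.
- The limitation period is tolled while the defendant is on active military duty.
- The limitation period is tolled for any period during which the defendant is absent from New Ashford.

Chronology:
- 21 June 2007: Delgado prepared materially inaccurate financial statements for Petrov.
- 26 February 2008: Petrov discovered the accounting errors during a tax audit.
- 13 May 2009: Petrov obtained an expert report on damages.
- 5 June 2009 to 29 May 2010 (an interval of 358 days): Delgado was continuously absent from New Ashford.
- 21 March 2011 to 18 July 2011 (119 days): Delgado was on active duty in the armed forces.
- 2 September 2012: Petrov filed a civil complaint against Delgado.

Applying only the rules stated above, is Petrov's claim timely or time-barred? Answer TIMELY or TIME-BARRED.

TIME-BARRED

Accrual is tied to discovery, so the period began on 26 February 2008 rather than on 21 June 2007 when the act occurred.
3 years from 26 February 2008 is 26 February 2011.
The period was tolled for 358 days by the defendant's absence from the jurisdiction (5 June 2009 to 29 May 2010), pushing the deadline to 19 February 2012.
Because the defendant's active military service ran from 21 March 2011 to 18 July 2011, the deadline is extended by 119 days to 17 June 2012.
The other events in the timeline have no effect on the limitation period under the stated rules.
Filing on 2 September 2012 missed the 17 June 2012 deadline — the action is time-barred.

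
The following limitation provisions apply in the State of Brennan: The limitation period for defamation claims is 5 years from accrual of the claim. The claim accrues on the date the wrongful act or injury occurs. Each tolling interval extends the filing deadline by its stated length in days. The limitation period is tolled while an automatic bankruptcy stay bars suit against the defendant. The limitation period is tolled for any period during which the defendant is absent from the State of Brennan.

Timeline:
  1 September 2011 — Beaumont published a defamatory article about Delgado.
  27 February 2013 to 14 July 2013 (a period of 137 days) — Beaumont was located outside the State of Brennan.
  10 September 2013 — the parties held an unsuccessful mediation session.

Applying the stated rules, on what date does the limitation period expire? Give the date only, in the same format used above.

The claim accrued on 1 September 2011, the date of the act.
Adding the 5 years base period to 1 September 2011 gives a deadline of 1 September 2016, before any tolling.
Because the defendant's absence from the jurisdiction ran from 27 February 2013 to 14 July 2013, the deadline is extended by 137 days to 16 January 2017.
The other events in the timeline have no effect on the limitation period under the stated rules.

16 January 2017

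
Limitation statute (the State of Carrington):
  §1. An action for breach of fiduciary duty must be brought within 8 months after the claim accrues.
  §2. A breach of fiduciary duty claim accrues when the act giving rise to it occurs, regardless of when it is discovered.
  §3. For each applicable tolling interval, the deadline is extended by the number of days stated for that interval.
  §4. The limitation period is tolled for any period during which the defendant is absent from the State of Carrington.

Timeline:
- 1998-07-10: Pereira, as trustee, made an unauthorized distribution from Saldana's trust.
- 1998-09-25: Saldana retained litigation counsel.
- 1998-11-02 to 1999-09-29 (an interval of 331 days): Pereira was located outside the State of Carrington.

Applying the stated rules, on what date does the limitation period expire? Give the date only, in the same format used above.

The claim accrued on 1998-07-10, the date of the act.
The untolled deadline — 8 months after 1998-07-10 — is 1999-03-10.
Because the defendant's absence from the jurisdiction ran from 1998-11-02 to 1999-09-29, the deadline is extended by 331 days to 2000-02-04.
None of the other events listed affects the running of the period under the stated rules.

2000-02-04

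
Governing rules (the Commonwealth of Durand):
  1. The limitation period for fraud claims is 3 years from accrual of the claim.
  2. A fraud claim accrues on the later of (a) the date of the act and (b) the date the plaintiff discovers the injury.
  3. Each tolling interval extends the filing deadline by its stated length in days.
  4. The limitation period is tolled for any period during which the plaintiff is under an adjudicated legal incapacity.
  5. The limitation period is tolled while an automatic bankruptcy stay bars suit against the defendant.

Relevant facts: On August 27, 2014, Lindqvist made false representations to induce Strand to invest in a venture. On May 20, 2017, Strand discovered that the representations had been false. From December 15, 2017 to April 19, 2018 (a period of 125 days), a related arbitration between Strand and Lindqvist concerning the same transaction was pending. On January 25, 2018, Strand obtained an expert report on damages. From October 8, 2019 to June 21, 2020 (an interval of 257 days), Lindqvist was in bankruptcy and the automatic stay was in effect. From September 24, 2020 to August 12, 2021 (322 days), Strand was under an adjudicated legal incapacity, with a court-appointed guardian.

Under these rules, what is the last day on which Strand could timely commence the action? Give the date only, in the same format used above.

Because discovery on May 20, 2017 post-dates the August 27, 2014 act, accrual under the later-of rule falls on May 20, 2017.
Adding the 3 years base period to May 20, 2017 gives a deadline of May 20, 2020, before any tolling.
Because the automatic bankruptcy stay ran from October 8, 2019 to June 21, 2020, the deadline is extended by 257 days to February 1, 2021.
The period was tolled for 322 days by the plaintiff's legal incapacity (September 24, 2020 to August 12, 2021), pushing the deadline to December 20, 2021.
Although a pending arbitration ran from December 15, 2017 to April 19, 2018, the stated rules do not make that a tolling event, so it is disregarded.
None of the other events listed affects the running of the period under the stated rules.

December 20, 2021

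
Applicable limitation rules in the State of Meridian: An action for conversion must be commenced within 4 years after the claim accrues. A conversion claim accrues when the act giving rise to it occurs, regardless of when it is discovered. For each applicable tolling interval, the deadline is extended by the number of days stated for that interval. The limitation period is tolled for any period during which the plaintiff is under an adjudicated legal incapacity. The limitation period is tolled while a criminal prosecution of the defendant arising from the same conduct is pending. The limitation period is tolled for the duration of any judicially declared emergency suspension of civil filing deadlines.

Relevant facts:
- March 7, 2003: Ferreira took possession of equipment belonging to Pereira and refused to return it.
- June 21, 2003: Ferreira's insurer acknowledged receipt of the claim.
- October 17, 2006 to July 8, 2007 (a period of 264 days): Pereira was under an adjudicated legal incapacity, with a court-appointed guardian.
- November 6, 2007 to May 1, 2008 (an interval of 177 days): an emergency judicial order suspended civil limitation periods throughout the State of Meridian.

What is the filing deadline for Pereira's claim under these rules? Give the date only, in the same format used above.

The claim accrued on March 7, 2003, the date of the act.
The untolled deadline — 4 years after March 7, 2003 — is March 7, 2007.
Because the plaintiff's legal incapacity ran from October 17, 2006 to July 8, 2007, the deadline is extended by 264 days to November 26, 2007.
The period was tolled for 177 days by the emergency suspension of filing deadlines (November 6, 2007 to May 1, 2008), pushing the deadline to May 21, 2008.
None of the other events listed affects the running of the period under the stated rules.

May 21, 2008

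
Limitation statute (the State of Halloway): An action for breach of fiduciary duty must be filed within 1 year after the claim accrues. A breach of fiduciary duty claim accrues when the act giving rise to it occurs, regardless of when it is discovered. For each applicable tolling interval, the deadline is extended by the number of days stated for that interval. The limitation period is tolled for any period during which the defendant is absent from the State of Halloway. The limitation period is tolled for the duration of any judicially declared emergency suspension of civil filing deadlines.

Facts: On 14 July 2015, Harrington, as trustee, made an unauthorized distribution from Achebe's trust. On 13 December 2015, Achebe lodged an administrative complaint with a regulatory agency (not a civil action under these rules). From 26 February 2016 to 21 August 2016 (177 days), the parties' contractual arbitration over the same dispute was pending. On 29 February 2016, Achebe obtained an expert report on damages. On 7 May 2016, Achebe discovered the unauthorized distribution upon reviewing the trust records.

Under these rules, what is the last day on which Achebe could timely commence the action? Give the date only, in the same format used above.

14 July 2016

Because the rule ties accrual to occurrence, the claim accrued on 14 July 2015, not on the 7 May 2016 discovery date.
Adding the 1 year base period to 14 July 2015 gives a deadline of 14 July 2016, before any tolling.
The pending related arbitration from 26 February 2016 to 21 August 2016 does not toll the period, because no stated rule makes a pending arbitration a tolling event.
The other events in the timeline have no effect on the limitation period under the stated rules.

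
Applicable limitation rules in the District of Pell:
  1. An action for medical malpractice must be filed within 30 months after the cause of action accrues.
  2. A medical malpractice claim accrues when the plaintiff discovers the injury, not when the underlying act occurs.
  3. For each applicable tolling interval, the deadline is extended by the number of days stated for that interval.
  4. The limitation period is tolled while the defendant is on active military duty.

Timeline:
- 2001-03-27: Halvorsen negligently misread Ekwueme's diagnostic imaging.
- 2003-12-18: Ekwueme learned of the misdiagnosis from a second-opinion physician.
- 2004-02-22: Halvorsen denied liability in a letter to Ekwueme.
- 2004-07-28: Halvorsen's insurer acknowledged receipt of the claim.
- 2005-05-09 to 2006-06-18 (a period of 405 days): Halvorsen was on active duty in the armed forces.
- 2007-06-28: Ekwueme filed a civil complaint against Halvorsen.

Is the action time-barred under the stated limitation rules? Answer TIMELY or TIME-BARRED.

Accrual is tied to discovery, so the period began on 2003-12-18 rather than on 2001-03-27 when the act occurred.
The untolled deadline — 30 months after 2003-12-18 — is 2006-06-18.
The period was tolled for 405 days by the defendant's active military service (2005-05-09 to 2006-06-18), pushing the deadline to 2007-07-28.
None of the other events listed affects the running of the period under the stated rules.
Filing on 2007-06-28 beat the 2007-07-28 deadline — the action is timely.

TIMELY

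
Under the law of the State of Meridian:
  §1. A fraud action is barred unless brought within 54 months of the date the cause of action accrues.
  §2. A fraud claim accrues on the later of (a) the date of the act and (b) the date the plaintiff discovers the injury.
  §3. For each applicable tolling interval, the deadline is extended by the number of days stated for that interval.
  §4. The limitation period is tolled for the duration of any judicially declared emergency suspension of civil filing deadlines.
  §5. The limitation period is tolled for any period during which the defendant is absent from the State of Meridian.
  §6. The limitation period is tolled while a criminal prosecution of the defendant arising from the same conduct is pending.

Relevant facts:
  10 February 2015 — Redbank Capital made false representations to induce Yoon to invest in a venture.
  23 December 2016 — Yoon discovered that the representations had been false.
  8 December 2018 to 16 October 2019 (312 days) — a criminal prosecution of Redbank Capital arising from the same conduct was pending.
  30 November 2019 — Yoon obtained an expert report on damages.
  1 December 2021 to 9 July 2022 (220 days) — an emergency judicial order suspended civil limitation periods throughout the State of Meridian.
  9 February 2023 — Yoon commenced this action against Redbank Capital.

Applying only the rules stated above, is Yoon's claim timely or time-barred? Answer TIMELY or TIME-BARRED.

Taking the later of the act (10 February 2015) and discovery (23 December 2016), the claim accrued on 23 December 2016.
Adding the 54 months base period to 23 December 2016 gives a deadline of 23 June 2021, before any tolling.
The period was tolled for 312 days by the pending criminal prosecution (8 December 2018 to 16 October 2019), pushing the deadline to 1 May 2022.
The emergency suspension of filing deadlines from 1 December 2021 to 9 July 2022 tolled the period for 220 days, extending the deadline to 7 December 2022.
The other events in the timeline have no effect on the limitation period under the stated rules.
The 9 February 2023 filing falls after the 7 December 2022 deadline; the claim is time-barred.

TIME-BARRED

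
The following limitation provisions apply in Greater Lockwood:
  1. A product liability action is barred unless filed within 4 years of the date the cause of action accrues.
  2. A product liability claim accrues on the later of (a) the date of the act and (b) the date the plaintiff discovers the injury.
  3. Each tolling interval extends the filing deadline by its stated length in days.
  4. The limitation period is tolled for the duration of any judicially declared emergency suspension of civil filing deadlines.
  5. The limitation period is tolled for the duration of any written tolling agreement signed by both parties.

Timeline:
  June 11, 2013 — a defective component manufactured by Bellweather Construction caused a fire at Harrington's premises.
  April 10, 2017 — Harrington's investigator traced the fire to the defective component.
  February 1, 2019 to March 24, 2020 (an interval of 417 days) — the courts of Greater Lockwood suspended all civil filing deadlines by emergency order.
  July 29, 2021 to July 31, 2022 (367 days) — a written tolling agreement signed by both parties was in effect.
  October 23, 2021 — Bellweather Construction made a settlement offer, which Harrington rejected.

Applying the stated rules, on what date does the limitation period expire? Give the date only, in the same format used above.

The claim accrued on April 10, 2017 — the later of the June 11, 2013 act and the April 10, 2017 discovery.
Adding the 4 years base period to April 10, 2017 gives a deadline of April 10, 2021, before any tolling.
The emergency suspension of filing deadlines from February 1, 2019 to March 24, 2020 tolled the period for 417 days, extending the deadline to June 1, 2022.
The period was tolled for 367 days by the written tolling agreement (July 29, 2021 to July 31, 2022), pushing the deadline to June 3, 2023.
None of the other events listed affects the running of the period under the stated rules.

June 3, 2023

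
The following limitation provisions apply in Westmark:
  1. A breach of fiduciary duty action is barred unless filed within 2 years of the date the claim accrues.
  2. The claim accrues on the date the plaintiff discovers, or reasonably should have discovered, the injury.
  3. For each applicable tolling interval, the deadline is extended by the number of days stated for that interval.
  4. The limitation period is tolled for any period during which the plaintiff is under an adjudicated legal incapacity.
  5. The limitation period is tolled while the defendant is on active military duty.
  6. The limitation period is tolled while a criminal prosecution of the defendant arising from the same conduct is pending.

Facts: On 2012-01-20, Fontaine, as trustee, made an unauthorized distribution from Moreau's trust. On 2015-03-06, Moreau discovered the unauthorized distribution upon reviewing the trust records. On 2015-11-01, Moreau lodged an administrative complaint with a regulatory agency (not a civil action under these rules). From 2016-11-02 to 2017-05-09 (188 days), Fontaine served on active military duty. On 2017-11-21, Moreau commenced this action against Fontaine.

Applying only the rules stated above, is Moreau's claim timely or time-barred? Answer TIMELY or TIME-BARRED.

TIME-BARRED

Under the discovery rule, the claim accrued on 2015-03-06, when Moreau discovered the injury — not on the 2012-01-20 date of the underlying act.
2 years from 2015-03-06 is 2017-03-06.
The period was tolled for 188 days by the defendant's active military service (2016-11-02 to 2017-05-09), pushing the deadline to 2017-09-10.
None of the other events listed affects the running of the period under the stated rules.
Filing on 2017-11-21 missed the 2017-09-10 deadline — the action is time-barred.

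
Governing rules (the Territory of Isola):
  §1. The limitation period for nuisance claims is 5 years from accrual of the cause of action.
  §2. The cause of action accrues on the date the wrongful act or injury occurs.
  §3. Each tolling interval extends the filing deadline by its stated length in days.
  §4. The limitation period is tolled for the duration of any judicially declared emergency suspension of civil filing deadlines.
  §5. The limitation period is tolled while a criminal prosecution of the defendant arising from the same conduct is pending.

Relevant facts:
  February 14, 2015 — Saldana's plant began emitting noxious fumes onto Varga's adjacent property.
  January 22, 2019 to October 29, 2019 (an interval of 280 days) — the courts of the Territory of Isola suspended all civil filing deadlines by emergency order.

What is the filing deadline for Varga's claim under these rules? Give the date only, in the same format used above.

November 20, 2020

The claim accrued on February 14, 2015, when the wrongful act occurred.
Adding the 5 years base period to February 14, 2015 gives a deadline of February 14, 2020, before any tolling.
The emergency suspension of filing deadlines from January 22, 2019 to October 29, 2019 tolled the period for 280 days, extending the deadline to November 20, 2020.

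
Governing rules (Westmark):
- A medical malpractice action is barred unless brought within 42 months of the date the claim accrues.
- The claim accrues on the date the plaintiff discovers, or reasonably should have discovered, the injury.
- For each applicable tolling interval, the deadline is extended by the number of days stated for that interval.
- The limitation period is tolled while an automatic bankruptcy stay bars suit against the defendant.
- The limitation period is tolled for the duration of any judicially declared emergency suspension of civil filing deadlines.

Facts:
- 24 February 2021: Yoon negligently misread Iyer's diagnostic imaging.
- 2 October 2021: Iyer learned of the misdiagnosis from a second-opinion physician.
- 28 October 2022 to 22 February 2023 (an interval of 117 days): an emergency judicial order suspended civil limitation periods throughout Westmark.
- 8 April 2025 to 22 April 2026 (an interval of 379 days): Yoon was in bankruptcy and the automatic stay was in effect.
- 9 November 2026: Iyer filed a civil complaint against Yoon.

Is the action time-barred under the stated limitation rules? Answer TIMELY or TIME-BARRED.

TIME-BARRED

Under the discovery rule, the claim accrued on 2 October 2021, when Iyer discovered the injury — not on the 24 February 2021 date of the underlying act.
Adding the 42 months base period to 2 October 2021 gives a deadline of 2 April 2025, before any tolling.
The emergency suspension of filing deadlines from 28 October 2022 to 22 February 2023 tolled the period for 117 days, extending the deadline to 28 July 2025.
Because the automatic bankruptcy stay ran from 8 April 2025 to 22 April 2026, the deadline is extended by 379 days to 11 August 2026.
Filing on 9 November 2026 missed the 11 August 2026 deadline — the action is time-barred.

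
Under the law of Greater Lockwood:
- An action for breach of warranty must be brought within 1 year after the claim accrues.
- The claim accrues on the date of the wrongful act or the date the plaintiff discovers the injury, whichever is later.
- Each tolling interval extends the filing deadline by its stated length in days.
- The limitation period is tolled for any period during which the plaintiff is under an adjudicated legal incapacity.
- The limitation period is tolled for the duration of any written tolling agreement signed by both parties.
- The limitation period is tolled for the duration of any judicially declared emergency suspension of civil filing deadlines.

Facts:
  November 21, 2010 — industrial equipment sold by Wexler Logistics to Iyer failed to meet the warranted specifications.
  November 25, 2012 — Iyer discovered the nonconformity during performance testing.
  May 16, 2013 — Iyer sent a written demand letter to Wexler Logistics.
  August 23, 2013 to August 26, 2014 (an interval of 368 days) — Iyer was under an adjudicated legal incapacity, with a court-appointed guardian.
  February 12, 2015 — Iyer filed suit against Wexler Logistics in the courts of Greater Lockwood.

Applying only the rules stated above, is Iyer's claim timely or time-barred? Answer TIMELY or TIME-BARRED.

Taking the later of the act (November 21, 2010) and discovery (November 25, 2012), the claim accrued on November 25, 2012.
The untolled deadline — 1 year after November 25, 2012 — is November 25, 2013.
Because the plaintiff's legal incapacity ran from August 23, 2013 to August 26, 2014, the deadline is extended by 368 days to November 28, 2014.
Nothing else in the chronology tolls or restarts the period.
Iyer filed on February 12, 2015, after the November 28, 2014 deadline, so the action is time-barred.

TIME-BARRED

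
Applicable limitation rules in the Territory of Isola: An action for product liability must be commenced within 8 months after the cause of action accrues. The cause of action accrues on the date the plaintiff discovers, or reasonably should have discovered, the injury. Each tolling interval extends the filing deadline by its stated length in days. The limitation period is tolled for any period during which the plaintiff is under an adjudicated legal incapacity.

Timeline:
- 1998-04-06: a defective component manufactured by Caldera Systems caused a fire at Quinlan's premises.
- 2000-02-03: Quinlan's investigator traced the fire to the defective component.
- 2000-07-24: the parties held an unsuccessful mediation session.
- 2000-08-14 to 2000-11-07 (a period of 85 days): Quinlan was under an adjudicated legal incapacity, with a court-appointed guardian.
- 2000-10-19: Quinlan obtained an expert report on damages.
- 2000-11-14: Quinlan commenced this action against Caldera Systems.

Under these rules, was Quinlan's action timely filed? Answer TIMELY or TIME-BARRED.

TIMELY

The claim did not accrue until Quinlan discovered the injury on 2000-02-03; the 1998-04-06 act date does not start the clock under the stated rule.
The untolled deadline — 8 months after 2000-02-03 — is 2000-10-03.
The plaintiff's legal incapacity from 2000-08-14 to 2000-11-07 tolled the period for 85 days, extending the deadline to 2000-12-27.
Nothing else in the chronology tolls or restarts the period.
The 2000-11-14 filing precedes the 2000-12-27 deadline; the claim is timely.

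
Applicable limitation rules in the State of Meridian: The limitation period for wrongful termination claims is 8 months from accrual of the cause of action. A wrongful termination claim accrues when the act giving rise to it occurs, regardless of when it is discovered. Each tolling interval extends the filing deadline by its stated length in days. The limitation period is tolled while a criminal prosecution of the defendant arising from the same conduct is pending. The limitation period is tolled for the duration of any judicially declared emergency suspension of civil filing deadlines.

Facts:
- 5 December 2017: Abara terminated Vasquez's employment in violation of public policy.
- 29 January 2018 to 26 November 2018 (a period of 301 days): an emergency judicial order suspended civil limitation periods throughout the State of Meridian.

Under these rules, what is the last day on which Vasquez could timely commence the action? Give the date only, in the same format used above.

The claim accrued on 5 December 2017, when the wrongful act occurred.
Adding the 8 months base period to 5 December 2017 gives a deadline of 5 August 2018, before any tolling.
Because the emergency suspension of filing deadlines ran from 29 January 2018 to 26 November 2018, the deadline is extended by 301 days to 2 June 2019.

2 June 2019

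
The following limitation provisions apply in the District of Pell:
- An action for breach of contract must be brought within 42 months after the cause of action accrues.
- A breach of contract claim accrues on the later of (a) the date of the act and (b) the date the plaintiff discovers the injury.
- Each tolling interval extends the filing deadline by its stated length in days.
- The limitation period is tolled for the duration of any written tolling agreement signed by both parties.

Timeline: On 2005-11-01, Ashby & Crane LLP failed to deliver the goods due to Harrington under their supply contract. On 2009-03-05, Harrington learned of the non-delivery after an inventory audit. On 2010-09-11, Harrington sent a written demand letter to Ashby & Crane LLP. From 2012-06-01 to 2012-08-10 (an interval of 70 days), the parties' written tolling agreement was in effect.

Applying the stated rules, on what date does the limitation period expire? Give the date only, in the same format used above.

The claim accrued on 2009-03-05 — the later of the 2005-11-01 act and the 2009-03-05 discovery.
42 months from 2009-03-05 is 2012-09-05.
Because the written tolling agreement ran from 2012-06-01 to 2012-08-10, the deadline is extended by 70 days to 2012-11-14.
The other events in the timeline have no effect on the limitation period under the stated rules.

2012-11-14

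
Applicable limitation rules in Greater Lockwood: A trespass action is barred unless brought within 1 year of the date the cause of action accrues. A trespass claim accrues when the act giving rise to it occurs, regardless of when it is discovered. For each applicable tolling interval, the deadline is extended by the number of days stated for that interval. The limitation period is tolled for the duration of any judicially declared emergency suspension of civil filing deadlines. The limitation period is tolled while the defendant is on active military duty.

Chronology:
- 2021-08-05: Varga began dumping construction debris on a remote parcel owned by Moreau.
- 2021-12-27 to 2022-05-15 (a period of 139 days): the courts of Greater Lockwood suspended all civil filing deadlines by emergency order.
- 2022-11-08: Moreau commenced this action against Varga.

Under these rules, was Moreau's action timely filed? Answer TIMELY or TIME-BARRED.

TIMELY

The cause of action accrued on 2021-08-05, the date of the act.
The untolled deadline — 1 year after 2021-08-05 — is 2022-08-05.
The emergency suspension of filing deadlines from 2021-12-27 to 2022-05-15 tolled the period for 139 days, extending the deadline to 2022-12-22.
Filing on 2022-11-08 beat the 2022-12-22 deadline — the action is timely.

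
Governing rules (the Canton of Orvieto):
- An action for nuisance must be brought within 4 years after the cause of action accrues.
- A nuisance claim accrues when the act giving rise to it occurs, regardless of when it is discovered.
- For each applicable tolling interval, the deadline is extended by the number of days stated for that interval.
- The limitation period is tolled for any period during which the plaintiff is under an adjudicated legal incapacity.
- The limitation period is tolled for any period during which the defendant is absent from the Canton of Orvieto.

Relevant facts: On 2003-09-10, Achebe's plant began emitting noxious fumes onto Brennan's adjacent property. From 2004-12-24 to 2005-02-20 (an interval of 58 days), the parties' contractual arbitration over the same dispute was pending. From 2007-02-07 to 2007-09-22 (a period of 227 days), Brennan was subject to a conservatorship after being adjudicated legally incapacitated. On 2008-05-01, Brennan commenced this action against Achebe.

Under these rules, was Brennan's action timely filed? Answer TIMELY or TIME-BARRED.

The limitation period began to run on 2003-09-10.
4 years from 2003-09-10 is 2007-09-10.
Because the plaintiff's legal incapacity ran from 2007-02-07 to 2007-09-22, the deadline is extended by 227 days to 2008-04-24.
Although a pending arbitration ran from 2004-12-24 to 2005-02-20, the stated rules do not make that a tolling event, so it is disregarded.
Brennan filed on 2008-05-01, after the 2008-04-24 deadline, so the action is time-barred.

TIME-BARRED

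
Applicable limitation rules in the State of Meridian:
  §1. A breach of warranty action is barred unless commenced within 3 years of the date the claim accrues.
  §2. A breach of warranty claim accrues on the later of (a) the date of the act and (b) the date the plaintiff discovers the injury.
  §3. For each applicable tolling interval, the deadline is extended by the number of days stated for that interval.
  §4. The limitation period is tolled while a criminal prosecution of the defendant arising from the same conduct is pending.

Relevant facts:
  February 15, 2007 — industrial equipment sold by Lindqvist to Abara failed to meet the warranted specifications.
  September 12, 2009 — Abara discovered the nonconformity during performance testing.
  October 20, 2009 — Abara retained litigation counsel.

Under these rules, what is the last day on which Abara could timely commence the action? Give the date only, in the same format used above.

September 12, 2012

Because discovery on September 12, 2009 post-dates the February 15, 2007 act, accrual under the later-of rule falls on September 12, 2009.
The untolled deadline — 3 years after September 12, 2009 — is September 12, 2012.
The other events in the timeline have no effect on the limitation period under the stated rules.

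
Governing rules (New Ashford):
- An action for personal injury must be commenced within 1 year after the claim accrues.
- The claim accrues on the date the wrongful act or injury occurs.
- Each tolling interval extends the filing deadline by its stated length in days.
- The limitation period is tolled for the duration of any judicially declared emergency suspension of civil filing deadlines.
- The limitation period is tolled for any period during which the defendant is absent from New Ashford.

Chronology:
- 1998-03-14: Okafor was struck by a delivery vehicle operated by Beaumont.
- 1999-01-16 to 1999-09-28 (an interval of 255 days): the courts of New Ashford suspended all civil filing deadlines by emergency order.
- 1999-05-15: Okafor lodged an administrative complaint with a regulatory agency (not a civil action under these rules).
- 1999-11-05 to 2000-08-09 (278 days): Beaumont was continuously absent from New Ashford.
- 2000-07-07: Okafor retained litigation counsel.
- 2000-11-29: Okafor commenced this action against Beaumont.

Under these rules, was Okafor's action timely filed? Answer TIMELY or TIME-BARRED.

TIME-BARRED

The claim accrued on 1998-03-14, when the wrongful act occurred.
Adding the 1 year base period to 1998-03-14 gives a deadline of 1999-03-14, before any tolling.
The emergency suspension of filing deadlines from 1999-01-16 to 1999-09-28 tolled the period for 255 days, extending the deadline to 1999-11-24.
The defendant's absence from the jurisdiction from 1999-11-05 to 2000-08-09 tolled the period for 278 days, extending the deadline to 2000-08-28.
The other events in the timeline have no effect on the limitation period under the stated rules.
Okafor filed on 2000-11-29, after the 2000-08-28 deadline, so the action is time-barred.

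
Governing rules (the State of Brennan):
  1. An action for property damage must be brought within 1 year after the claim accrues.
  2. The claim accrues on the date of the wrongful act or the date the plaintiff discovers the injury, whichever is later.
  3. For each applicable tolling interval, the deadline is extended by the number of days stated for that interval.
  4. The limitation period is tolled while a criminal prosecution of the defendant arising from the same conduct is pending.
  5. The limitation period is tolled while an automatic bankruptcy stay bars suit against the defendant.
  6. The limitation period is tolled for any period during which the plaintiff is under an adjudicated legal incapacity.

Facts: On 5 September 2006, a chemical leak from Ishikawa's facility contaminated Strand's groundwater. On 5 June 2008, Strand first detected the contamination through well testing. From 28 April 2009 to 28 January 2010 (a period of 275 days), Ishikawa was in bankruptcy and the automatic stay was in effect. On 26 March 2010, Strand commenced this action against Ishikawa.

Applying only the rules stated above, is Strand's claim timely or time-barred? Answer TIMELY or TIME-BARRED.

TIME-BARRED

The claim accrued on 5 June 2008 — the later of the 5 September 2006 act and the 5 June 2008 discovery.
Adding the 1 year base period to 5 June 2008 gives a deadline of 5 June 2009, before any tolling.
The automatic bankruptcy stay from 28 April 2009 to 28 January 2010 tolled the period for 275 days, extending the deadline to 7 March 2010.
Filing on 26 March 2010 missed the 7 March 2010 deadline — the action is time-barred.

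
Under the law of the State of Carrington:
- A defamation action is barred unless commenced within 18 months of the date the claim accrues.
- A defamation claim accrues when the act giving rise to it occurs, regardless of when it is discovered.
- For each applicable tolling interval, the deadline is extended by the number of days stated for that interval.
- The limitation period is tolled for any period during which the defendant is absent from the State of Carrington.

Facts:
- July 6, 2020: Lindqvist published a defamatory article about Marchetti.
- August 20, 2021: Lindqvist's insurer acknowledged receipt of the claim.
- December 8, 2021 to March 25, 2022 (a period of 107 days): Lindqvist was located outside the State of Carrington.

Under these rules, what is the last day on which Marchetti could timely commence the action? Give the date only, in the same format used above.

April 23, 2022

The limitation period began to run on July 6, 2020.
18 months from July 6, 2020 is January 6, 2022.
The defendant's absence from the jurisdiction from December 8, 2021 to March 25, 2022 tolled the period for 107 days, extending the deadline to April 23, 2022.
None of the other events listed affects the running of the period under the stated rules.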